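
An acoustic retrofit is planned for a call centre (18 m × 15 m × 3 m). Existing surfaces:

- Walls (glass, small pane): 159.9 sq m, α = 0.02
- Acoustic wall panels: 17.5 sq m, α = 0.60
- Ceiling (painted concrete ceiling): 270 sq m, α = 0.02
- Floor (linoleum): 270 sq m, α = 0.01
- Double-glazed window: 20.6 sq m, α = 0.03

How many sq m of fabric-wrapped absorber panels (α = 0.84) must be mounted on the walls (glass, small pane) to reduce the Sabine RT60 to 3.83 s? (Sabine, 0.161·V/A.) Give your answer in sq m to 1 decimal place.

14.2

Equivalent absorption area: A₁ = 159.9·0.02 + 17.5·0.60 + 270·0.02 + 270·0.01 + 20.6·0.03 = 22.416 sq m.
Required A₂ = 0.161·810/3.83 = 34.050 sabins.
Absorption to add: 34.050 − 22.416 = 11.634 sabins.
Each sq m of panel replacing the walls (glass, small pane) adds (0.84 − 0.02) = 0.82 sabins.
Area = ΔA/Δα = 11.634/0.82 = 14.2 sq m.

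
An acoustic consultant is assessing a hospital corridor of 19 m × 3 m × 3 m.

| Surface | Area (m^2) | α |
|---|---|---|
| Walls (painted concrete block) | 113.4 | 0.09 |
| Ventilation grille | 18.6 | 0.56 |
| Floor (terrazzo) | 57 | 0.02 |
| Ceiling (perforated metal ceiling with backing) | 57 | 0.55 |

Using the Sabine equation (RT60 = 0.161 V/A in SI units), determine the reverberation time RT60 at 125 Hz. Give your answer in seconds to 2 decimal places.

Summing Sᵢαᵢ: 10.206 + 10.416 + 1.140 + 31.350 → A = 53.112 sabins.
V = 19·3·3 = 171 m³.
T = 0.161 V/A = 0.161·171/53.112 = 0.52 s.

0.52 seconds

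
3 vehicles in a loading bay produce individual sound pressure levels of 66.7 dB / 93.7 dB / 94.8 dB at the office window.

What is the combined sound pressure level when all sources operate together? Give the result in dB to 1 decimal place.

Σ 10^(Lᵢ/10) = 5.369e+09.
Back to dB: 10·log₁₀ Σ = 97.3 dB.

97.3 dB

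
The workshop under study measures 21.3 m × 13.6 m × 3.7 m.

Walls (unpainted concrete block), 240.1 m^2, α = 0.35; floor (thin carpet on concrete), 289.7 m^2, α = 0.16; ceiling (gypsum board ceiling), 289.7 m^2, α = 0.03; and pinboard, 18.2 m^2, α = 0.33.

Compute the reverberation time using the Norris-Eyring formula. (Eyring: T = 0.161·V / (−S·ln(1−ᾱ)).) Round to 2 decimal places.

S = Σ Sᵢ = 837.7 m^2.
Absorption A = 240.1×0.35 + 289.7×0.16 + 289.7×0.03 + 18.2×0.33 = 145.084 sabins.
ᾱ = 145.084 / 837.7 = 0.1732.
−S·ln(1−ᾱ) = −837.7 × ln(1 − 0.1732) = 159.324.
V = 21.3 × 13.6 × 3.7 = 1071.816 m³.
RT60 = 0.161 × 1071.816 / 159.324 = 1.08 s.

1.08 seconds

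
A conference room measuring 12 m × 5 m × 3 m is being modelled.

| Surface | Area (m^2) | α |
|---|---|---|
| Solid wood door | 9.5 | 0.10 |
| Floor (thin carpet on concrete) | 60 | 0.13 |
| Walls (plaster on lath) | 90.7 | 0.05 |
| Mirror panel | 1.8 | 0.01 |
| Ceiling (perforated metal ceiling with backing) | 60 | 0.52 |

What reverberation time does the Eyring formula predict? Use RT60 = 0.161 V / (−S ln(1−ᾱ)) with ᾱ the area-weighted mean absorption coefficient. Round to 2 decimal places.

Total surface area S = 9.5 + 60 + 90.7 + 1.8 + 60 = 222.0 m^2.
Σ(Sᵢαᵢ) = 9.5·0.10 + 60·0.13 + 90.7·0.05 + 1.8·0.01 + 60·0.52 = 44.503.
Mean coefficient ᾱ = A/S = 0.2005.
Eyring denominator: −S ln(1−ᾱ) = 49.677.
V = 12 × 5 × 3 = 180 m³.
T = 0.161·V/[−S·ln(1−ᾱ)] = 0.161·180/49.677 = 0.58 s.

0.58 seconds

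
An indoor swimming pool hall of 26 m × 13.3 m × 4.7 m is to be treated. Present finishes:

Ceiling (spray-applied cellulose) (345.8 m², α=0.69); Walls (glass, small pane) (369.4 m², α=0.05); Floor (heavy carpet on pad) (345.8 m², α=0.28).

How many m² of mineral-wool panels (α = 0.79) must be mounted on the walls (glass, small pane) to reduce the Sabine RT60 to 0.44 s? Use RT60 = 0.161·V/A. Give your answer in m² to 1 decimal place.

325.4

Summing Sᵢαᵢ: 238.602 + 18.470 + 96.824 → A₁ = 353.896 sabins.
Required A₂ = 0.161·1625.26/0.44 = 594.697 sabins.
Absorption to add: 594.697 − 353.896 = 240.801 sabins.
Net gain per m²: Δα = 0.79 − 0.05 = 0.74.
Panel area = 240.801 / 0.74 = 325.4 m².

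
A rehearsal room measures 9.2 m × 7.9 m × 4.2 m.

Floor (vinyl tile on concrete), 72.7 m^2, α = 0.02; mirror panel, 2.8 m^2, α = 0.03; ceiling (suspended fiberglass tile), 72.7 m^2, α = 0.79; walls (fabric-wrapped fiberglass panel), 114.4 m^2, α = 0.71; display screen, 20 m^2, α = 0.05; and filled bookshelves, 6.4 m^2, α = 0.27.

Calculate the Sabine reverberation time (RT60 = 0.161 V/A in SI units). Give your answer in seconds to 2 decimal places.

0.34 sec

Equivalent absorption area: A = 72.7·0.02 + 2.8·0.03 + 72.7·0.79 + 114.4·0.71 + 20·0.05 + 6.4·0.27 = 142.923 m^2.
V = 9.2·7.9·4.2 = 305.256 m³.
Sabine: RT60 = 0.161 × 305.256 / 142.923 = 0.34 s.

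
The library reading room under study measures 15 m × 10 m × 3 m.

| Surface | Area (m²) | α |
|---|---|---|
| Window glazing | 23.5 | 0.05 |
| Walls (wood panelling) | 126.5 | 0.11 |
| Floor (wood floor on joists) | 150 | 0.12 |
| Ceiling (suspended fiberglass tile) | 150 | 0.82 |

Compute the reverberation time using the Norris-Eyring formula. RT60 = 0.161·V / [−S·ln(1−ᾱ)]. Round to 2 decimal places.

Total surface area S = 23.5 + 126.5 + 150 + 150 = 450.0 m².
Σ(Sᵢαᵢ) = 23.5·0.05 + 126.5·0.11 + 150·0.12 + 150·0.82 = 156.090.
ᾱ = 156.090 / 450.0 = 0.3469.
−S·ln(1−ᾱ) = −450.0 × ln(1 − 0.3469) = 191.711.
V = 15 × 10 × 3 = 450 m³.
RT60 = 0.161 × 450 / 191.711 = 0.38 s.

0.38 s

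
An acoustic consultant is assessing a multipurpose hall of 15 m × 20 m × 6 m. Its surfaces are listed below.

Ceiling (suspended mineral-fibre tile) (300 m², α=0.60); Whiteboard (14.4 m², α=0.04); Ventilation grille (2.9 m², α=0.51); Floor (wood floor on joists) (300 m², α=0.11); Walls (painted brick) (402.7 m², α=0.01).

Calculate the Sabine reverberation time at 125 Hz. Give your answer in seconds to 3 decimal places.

Summing Sᵢαᵢ: 180.000 + 0.576 + 1.479 + 33.000 + 4.027 → A = 219.082 sabins.
Room volume: 1800 m³.
Sabine: RT60 = 0.161 × 1800 / 219.082 = 1.323 s.

1.323 seconds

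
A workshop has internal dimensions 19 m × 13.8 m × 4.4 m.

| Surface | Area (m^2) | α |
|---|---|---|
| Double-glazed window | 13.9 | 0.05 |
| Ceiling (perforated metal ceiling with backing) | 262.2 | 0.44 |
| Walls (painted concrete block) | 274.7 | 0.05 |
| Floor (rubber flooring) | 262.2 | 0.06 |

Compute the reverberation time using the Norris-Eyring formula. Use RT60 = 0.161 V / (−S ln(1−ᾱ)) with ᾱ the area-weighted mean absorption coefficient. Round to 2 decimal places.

Total surface area S = 13.9 + 262.2 + 274.7 + 262.2 = 813.0 m^2.
Absorption A = 13.9·0.05 + 262.2·0.44 + 274.7·0.05 + 262.2·0.06 = 145.530 sabins.
ᾱ = 145.530 / 813.0 = 0.1790.
Eyring denominator: −S ln(1−ᾱ) = 160.350.
V = 19 × 13.8 × 4.4 = 1153.68 m³.
T = 0.161·V/[−S·ln(1−ᾱ)] = 0.161·1153.68/160.350 = 1.16 s.

1.16 s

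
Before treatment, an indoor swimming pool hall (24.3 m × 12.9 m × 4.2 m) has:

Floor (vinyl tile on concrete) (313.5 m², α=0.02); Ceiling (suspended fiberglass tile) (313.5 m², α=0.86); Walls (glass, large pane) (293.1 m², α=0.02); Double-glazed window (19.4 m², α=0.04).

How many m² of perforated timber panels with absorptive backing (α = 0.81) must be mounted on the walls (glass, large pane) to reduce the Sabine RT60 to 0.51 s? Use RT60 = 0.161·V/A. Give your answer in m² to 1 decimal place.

168.5

Summing Sᵢαᵢ: 6.270 + 269.610 + 5.862 + 0.776 → A₁ = 282.518 sabins.
V = 1316.574 m³. Target absorption A₂ = 0.161 × 1316.574 / 0.51 = 415.624 sabins.
ΔA needed = 415.624 − 282.518 = 133.106 sabins.
Net gain per m²: Δα = 0.81 − 0.02 = 0.79.
Area = ΔA/Δα = 133.106/0.79 = 168.5 m².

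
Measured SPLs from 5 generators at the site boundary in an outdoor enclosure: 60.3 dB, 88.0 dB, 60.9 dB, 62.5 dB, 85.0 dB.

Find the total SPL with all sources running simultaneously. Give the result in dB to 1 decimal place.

89.8 dB

Sum in the linear (power) domain: Σ 10^(Lᵢ/10) = 10^(60.3/10) + 10^(88.0/10) + 10^(60.9/10) + 10^(62.5/10) + 10^(85.0/10) = 9.513e+08.
Combined level = 10 log₁₀(9.513e+08) = 89.8 dB.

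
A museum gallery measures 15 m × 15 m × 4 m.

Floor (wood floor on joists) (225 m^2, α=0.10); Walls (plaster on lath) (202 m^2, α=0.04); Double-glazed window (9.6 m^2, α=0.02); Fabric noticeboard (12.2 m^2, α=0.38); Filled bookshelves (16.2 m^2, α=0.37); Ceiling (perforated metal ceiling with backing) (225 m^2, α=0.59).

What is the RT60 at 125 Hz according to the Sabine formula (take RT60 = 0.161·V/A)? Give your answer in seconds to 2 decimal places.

Total absorption A = 225×0.10 + 202×0.04 + 9.6×0.02 + 12.2×0.38 + 16.2×0.37 + 225×0.59
  = 22.500 + 8.080 + 0.192 + 4.636 + 5.994 + 132.750 = 174.152 m^2 sabins.
Room volume: 900 m³.
Sabine: RT60 = 0.161 × 900 / 174.152 = 0.83 s.

0.83 seconds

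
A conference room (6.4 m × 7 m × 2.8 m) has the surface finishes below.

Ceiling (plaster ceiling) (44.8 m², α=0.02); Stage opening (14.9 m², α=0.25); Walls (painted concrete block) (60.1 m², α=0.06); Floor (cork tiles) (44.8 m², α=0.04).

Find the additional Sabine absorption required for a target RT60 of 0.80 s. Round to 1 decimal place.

A₁ = Σ Sᵢαᵢ = 44.8*0.02 + 14.9*0.25 + 60.1*0.06 + 44.8*0.04 = 10.019 sabins.
For T = 0.80 s, need A₂ = 0.161·V/T = 0.161·125.44/0.80 = 25.245 sabins.
ΔA = A₂ − A₁ = 25.245 − 10.019 = 15.2 sabins.

15.2 sabins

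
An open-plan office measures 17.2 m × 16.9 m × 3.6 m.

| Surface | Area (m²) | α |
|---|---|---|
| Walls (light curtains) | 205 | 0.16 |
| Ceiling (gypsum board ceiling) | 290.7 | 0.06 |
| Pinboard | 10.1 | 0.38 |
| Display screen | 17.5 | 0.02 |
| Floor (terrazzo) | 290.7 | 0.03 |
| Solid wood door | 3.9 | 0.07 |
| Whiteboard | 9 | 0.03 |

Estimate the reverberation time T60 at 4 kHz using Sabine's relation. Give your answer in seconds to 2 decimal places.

Summing Sᵢαᵢ: 32.800 + 17.442 + 3.838 + 0.350 + 8.721 + 0.273 + 0.270 → A = 63.694 sabins.
V = 17.2·16.9·3.6 = 1046.448 m³.
T = 0.161 V/A = 0.161·1046.448/63.694 = 2.65 s.

2.65 s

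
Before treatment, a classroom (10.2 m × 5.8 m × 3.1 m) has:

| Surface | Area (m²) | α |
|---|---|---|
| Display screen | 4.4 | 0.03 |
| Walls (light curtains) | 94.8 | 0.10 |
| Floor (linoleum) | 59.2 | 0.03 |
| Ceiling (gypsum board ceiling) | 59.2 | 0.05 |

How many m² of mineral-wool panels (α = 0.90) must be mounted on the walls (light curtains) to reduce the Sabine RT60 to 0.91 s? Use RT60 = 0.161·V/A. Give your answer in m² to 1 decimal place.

Total absorption A₁ = 4.4·0.03 + 94.8·0.10 + 59.2·0.03 + 59.2·0.05
  = 0.132 + 9.480 + 1.776 + 2.960 = 14.348 m² sabins.
V = 183.396 m³. Target absorption A₂ = 0.161 × 183.396 / 0.91 = 32.447 sabins.
Absorption to add: 32.447 − 14.348 = 18.099 sabins.
Each m² of panel replacing the walls (light curtains) adds (0.90 − 0.10) = 0.80 sabins.
Area = ΔA/Δα = 18.099/0.80 = 22.6 m².

22.6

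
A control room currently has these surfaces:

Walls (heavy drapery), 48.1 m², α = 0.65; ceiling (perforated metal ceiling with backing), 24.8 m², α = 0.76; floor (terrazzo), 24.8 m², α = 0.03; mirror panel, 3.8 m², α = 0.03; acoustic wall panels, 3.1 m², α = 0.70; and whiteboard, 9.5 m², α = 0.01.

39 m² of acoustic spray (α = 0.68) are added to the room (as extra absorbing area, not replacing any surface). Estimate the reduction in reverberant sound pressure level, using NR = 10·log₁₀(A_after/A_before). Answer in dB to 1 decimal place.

1.8 dB

Total absorption A_before = 48.1·0.65 + 24.8·0.76 + 24.8·0.03 + 3.8·0.03 + 3.1·0.70 + 9.5·0.01
  = 31.265 + 18.848 + 0.744 + 0.114 + 2.170 + 0.095 = 53.236 m² sabins.
Treatment contributes 39·0.68 = 26.520 sabins.
A_after = 53.236 + 26.520 = 79.756 sabins.
NR = 10·log₁₀(79.756/53.236) = 1.8 dB.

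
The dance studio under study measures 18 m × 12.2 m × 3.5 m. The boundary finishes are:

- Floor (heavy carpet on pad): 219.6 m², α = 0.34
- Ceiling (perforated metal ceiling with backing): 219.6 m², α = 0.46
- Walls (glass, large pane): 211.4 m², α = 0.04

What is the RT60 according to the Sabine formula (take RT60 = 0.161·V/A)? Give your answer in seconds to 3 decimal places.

Total absorption A = 219.6*0.34 + 219.6*0.46 + 211.4*0.04
  = 74.664 + 101.016 + 8.456 = 184.136 m² sabins.
Room volume: 768.6 m³.
RT60 = 0.161 · V / A = 0.161 × 768.6 / 184.136 = 0.672 s.

0.672 seconds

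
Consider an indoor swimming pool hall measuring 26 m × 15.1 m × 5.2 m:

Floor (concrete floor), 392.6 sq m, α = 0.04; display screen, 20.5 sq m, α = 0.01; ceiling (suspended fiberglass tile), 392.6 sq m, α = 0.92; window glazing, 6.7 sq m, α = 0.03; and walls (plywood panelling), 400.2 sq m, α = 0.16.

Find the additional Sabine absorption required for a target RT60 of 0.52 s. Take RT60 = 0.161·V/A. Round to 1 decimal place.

190.8 sabins

Equivalent absorption area: A₁ = 392.6*0.04 + 20.5*0.01 + 392.6*0.92 + 6.7*0.03 + 400.2*0.16 = 441.334 sq m.
For T = 0.52 s, need A₂ = 0.161·V/T = 0.161·2041.52/0.52 = 632.086 sabins.
Additional absorption ΔA = 632.086 − 441.334 = 190.8 sabins.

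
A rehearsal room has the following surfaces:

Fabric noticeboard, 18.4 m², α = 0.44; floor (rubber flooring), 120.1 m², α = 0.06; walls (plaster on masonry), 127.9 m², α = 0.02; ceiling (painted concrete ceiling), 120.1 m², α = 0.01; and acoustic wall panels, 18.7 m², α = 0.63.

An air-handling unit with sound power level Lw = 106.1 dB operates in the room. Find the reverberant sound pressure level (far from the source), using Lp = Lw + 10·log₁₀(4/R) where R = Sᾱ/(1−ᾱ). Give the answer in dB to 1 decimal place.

96.9 dB

A = 30.842 sabins; S = 405.2 m².
ᾱ = 30.842/405.2 = 0.0761; R = Sᾱ/(1−ᾱ) = 30.842/(1−0.0761) = 33.382 m².
Lp = Lw + 10 log₁₀(4/R) = 106.1 -9.21 = 96.9 dB.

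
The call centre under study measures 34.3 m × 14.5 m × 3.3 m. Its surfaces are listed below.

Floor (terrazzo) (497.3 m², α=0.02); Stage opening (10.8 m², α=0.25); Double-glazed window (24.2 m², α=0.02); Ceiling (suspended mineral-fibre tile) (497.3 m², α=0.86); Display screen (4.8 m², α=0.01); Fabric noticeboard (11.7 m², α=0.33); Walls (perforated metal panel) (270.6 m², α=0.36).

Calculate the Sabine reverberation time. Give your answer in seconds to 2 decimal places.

Total absorption A = 497.3·0.02 + 10.8·0.25 + 24.2·0.02 + 497.3·0.86 + 4.8·0.01 + 11.7·0.33 + 270.6·0.36
  = 9.946 + 2.700 + 0.484 + 427.678 + 0.048 + 3.861 + 97.416 = 542.133 m² sabins.
V = 34.3·14.5·3.3 = 1641.255 m³.
T = 0.161 V/A = 0.161·1641.255/542.133 = 0.49 s.

0.49 s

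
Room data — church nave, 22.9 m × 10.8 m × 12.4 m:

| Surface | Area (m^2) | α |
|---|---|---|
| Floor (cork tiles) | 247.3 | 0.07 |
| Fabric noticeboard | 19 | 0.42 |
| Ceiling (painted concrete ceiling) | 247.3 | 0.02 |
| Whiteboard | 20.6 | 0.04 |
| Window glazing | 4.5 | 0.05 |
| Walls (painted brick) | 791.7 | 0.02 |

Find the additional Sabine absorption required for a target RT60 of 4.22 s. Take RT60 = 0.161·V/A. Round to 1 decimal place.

69.9 sabins

Equivalent absorption area: A₁ = 247.3*0.07 + 19*0.42 + 247.3*0.02 + 20.6*0.04 + 4.5*0.05 + 791.7*0.02 = 47.120 m^2.
For T = 4.22 s, need A₂ = 0.161·V/T = 0.161·3066.768/4.22 = 117.002 sabins.
ΔA = A₂ − A₁ = 117.002 − 47.120 = 69.9 sabins.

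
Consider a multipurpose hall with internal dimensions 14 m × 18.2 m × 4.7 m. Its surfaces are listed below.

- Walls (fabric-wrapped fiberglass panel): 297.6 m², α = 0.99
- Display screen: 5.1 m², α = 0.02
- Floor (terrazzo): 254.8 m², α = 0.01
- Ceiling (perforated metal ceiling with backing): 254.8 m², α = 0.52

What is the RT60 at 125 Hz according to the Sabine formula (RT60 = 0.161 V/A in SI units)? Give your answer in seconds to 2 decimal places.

0.45 seconds

A = Σ Sᵢαᵢ = 297.6×0.99 + 5.1×0.02 + 254.8×0.01 + 254.8×0.52 = 429.770 sabins.
V = 14·18.2·4.7 = 1197.56 m³.
T = 0.161 V/A = 0.161·1197.56/429.770 = 0.45 s.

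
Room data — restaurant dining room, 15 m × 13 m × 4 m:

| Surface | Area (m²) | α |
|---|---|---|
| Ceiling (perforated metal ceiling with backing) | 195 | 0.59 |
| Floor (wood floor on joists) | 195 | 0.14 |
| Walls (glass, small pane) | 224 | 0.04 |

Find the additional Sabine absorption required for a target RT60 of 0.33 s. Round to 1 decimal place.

Equivalent absorption area: A₁ = 195·0.59 + 195·0.14 + 224·0.04 = 151.310 m².
For T = 0.33 s, need A₂ = 0.161·V/T = 0.161·780/0.33 = 380.545 sabins.
Additional absorption ΔA = 380.545 − 151.310 = 229.2 sabins.

229.2 sabins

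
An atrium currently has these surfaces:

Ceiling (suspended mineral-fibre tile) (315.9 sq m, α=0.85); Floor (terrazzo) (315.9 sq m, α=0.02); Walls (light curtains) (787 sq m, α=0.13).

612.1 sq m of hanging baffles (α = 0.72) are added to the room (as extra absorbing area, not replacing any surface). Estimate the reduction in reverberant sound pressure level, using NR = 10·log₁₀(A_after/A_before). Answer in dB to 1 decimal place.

3.4 dB

Total absorption A_before = 315.9×0.85 + 315.9×0.02 + 787×0.13
  = 268.515 + 6.318 + 102.310 = 377.143 sq m sabins.
Added absorption = 612.1 × 0.72 = 440.712 sabins.
New total A_after = 817.855 sabins.
Reduction = 10 log₁₀(A_after/A_before) = 10 log₁₀(2.1686) = 3.4 dB.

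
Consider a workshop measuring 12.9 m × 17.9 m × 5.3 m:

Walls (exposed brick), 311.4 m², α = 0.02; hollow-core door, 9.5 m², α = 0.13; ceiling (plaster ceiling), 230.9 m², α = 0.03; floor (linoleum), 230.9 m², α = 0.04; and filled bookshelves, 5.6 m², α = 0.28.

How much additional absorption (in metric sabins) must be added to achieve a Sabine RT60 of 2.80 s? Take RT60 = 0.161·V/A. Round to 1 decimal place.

Summing Sᵢαᵢ: 6.228 + 1.235 + 6.927 + 9.236 + 1.568 → A₁ = 25.194 sabins.
Target A₂ = 0.161·1223.823/2.80 = 70.370 sabins (V = 1223.823 m³).
Additional absorption ΔA = 70.370 − 25.194 = 45.2 sabins.

45.2 sabins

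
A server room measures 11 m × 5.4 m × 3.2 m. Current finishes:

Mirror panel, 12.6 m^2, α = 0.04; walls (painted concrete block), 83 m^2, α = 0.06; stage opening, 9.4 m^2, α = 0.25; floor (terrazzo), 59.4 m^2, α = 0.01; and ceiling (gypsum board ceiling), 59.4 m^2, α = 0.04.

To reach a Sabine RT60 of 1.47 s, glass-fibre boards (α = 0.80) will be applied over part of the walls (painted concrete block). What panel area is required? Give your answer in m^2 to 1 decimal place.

A₁ = Σ Sᵢαᵢ = 12.6×0.04 + 83×0.06 + 9.4×0.25 + 59.4×0.01 + 59.4×0.04 = 10.804 sabins.
Required A₂ = 0.161·190.08/1.47 = 20.818 sabins.
ΔA needed = 20.818 − 10.804 = 10.014 sabins.
Net gain per m^2: Δα = 0.80 − 0.06 = 0.74.
Area = ΔA/Δα = 10.014/0.74 = 13.5 m^2.

13.5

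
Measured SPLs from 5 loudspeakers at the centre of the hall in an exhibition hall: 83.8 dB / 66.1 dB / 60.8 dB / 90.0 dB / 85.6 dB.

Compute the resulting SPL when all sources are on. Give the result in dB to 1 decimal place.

92.1 dB

Sum in the linear (power) domain: Σ 10^(Lᵢ/10) = 10^(83.8/10) + 10^(66.1/10) + 10^(60.8/10) + 10^(90.0/10) + 10^(85.6/10) = 1.608e+09.
L_total = 10·log₁₀(1.608e+09) = 92.1 dB.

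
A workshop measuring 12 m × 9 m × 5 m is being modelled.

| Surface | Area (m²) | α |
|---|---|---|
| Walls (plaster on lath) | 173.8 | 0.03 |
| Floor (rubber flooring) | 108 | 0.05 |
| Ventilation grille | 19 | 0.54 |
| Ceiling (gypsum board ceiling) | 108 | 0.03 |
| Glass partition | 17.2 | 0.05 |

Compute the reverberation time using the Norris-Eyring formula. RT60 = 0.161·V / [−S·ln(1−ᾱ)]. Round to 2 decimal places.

3.38 sec

Total surface area S = 173.8 + 108 + 19 + 108 + 17.2 = 426.0 m².
Σ(Sᵢαᵢ) = 173.8×0.03 + 108×0.05 + 19×0.54 + 108×0.03 + 17.2×0.05 = 24.974.
Mean coefficient ᾱ = A/S = 0.0586.
Eyring denominator: −S ln(1−ᾱ) = 25.725.
V = 12 × 9 × 5 = 540 m³.
RT60 = 0.161 × 540 / 25.725 = 3.38 s.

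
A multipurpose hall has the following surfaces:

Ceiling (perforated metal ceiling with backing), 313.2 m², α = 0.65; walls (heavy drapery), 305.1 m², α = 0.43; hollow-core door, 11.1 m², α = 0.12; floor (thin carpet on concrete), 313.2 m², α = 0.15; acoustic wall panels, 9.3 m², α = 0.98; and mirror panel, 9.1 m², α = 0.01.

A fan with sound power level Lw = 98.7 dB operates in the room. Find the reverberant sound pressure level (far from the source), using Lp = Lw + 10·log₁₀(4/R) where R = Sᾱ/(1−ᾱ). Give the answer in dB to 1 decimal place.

76.5 dB

Σ(Sᵢαᵢ) = 313.2×0.65 + 305.1×0.43 + 11.1×0.12 + 313.2×0.15 + 9.3×0.98 + 9.1×0.01 = 392.290; total area S = 961.0 m².
ᾱ = 392.290/961.0 = 0.4082; R = Sᾱ/(1−ᾱ) = 392.290/(1−0.4082) = 662.876 m².
Lp = Lw + 10 log₁₀(4/R) = 98.7 -22.19 = 76.5 dB.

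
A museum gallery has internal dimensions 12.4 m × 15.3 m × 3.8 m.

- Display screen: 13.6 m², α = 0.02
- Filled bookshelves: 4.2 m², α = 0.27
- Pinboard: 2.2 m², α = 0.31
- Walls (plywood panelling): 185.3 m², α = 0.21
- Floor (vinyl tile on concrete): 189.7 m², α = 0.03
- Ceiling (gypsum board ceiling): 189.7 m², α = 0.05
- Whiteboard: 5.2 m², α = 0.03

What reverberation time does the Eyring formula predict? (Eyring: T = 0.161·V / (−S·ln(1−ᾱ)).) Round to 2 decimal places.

1.96 s

Total surface area S = 13.6 + 4.2 + 2.2 + 185.3 + 189.7 + 189.7 + 5.2 = 589.9 m².
Absorption A = 13.6·0.02 + 4.2·0.27 + 2.2·0.31 + 185.3·0.21 + 189.7·0.03 + 189.7·0.05 + 5.2·0.03 = 56.333 sabins.
Mean coefficient ᾱ = A/S = 0.0955.
−S·ln(1−ᾱ) = −589.9 × ln(1 − 0.0955) = 59.210.
V = 12.4 × 15.3 × 3.8 = 720.936 m³.
RT60 = 0.161 × 720.936 / 59.210 = 1.96 s.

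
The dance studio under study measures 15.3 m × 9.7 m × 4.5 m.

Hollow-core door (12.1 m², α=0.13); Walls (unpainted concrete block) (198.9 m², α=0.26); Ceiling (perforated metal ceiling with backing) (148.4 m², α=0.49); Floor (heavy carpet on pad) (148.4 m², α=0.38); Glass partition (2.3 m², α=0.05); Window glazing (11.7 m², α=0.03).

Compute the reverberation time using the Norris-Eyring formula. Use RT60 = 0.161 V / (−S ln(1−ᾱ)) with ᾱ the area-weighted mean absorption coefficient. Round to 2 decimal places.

0.48 sec

S = Σ Sᵢ = 521.8 m².
Absorption A = 12.1×0.13 + 198.9×0.26 + 148.4×0.49 + 148.4×0.38 + 2.3×0.05 + 11.7×0.03 = 182.861 sabins.
Mean coefficient ᾱ = A/S = 0.3504.
Eyring denominator: −S ln(1−ᾱ) = 225.104.
V = 15.3 × 9.7 × 4.5 = 667.845 m³.
RT60 = 0.161 × 667.845 / 225.104 = 0.48 s.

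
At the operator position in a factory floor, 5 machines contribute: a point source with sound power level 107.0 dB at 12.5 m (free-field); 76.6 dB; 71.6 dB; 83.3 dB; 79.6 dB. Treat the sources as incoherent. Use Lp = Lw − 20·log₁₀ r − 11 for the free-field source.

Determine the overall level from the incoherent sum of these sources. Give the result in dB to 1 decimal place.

Source at 12.5 m: Lp = 107.0 − 20·log₁₀(12.5) − 11 = 74.1 dB.
Converting to relative power and adding: 10^(74.1/10) + 10^(76.6/10) + 10^(71.6/10) + 10^(83.3/10) + 10^(79.6/10) = 3.909e+08.
Combined level = 10 log₁₀(3.909e+08) = 85.9 dB.

85.9 dB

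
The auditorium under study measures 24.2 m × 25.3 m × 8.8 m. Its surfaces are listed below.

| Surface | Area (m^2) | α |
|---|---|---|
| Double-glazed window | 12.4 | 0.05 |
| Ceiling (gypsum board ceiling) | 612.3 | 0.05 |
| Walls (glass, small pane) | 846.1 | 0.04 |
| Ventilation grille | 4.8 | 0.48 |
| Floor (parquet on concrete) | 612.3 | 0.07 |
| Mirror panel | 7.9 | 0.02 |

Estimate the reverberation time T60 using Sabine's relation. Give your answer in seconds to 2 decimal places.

7.86 seconds

Total absorption A = 12.4·0.05 + 612.3·0.05 + 846.1·0.04 + 4.8·0.48 + 612.3·0.07 + 7.9·0.02
  = 0.620 + 30.615 + 33.844 + 2.304 + 42.861 + 0.158 = 110.402 m^2 sabins.
V = 24.2·25.3·8.8 = 5387.888 m³.
RT60 = 0.161 · V / A = 0.161 × 5387.888 / 110.402 = 7.86 s.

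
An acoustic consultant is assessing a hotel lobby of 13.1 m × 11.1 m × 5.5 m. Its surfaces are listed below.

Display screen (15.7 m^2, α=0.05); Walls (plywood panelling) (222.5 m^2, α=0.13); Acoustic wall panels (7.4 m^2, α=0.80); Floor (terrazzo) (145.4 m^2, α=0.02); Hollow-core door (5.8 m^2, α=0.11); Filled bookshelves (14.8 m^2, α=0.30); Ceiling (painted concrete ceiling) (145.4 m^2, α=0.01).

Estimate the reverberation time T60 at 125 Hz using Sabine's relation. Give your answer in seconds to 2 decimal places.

2.86 sec

A = Σ Sᵢαᵢ = 15.7×0.05 + 222.5×0.13 + 7.4×0.80 + 145.4×0.02 + 5.8×0.11 + 14.8×0.30 + 145.4×0.01 = 45.070 sabins.
V = 13.1·11.1·5.5 = 799.755 m³.
T = 0.161 V/A = 0.161·799.755/45.070 = 2.86 s.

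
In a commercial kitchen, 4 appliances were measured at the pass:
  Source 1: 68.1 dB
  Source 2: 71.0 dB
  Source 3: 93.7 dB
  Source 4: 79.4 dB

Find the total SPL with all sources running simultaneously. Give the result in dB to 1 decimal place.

Converting to relative power and adding: 10^(68.1/10) + 10^(71.0/10) + 10^(93.7/10) + 10^(79.4/10) = 2.45e+09.
L_total = 10·log₁₀(2.45e+09) = 93.9 dB.

93.9 dB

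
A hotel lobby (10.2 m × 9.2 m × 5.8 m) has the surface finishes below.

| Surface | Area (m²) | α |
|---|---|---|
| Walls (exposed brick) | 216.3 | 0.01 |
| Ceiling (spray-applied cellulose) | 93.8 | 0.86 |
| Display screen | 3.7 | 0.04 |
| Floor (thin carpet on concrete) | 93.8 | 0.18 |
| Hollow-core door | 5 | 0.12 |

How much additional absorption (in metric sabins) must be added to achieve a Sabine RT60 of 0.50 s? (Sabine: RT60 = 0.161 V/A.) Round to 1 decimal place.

74.8 sabins

Total absorption A₁ = 216.3×0.01 + 93.8×0.86 + 3.7×0.04 + 93.8×0.18 + 5×0.12
  = 2.163 + 80.668 + 0.148 + 16.884 + 0.600 = 100.463 m² sabins.
V = 544.272 m³. Required absorption A₂ = 0.161 × 544.272 / 0.50 = 175.256 sabins.
ΔA = A₂ − A₁ = 175.256 − 100.463 = 74.8 sabins.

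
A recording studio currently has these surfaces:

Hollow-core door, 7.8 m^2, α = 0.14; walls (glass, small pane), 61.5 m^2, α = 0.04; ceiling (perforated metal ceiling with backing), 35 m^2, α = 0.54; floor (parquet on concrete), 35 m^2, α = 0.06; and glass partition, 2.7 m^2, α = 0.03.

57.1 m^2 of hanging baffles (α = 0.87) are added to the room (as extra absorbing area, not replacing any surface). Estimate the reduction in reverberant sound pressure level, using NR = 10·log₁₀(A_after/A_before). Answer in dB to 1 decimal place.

4.8 dB

Total absorption A_before = 7.8·0.14 + 61.5·0.04 + 35·0.54 + 35·0.06 + 2.7·0.03
  = 1.092 + 2.460 + 18.900 + 2.100 + 0.081 = 24.633 m^2 sabins.
Treatment contributes 57.1·0.87 = 49.677 sabins.
New total A_after = 74.310 sabins.
NR = 10·log₁₀(74.310/24.633) = 4.8 dB.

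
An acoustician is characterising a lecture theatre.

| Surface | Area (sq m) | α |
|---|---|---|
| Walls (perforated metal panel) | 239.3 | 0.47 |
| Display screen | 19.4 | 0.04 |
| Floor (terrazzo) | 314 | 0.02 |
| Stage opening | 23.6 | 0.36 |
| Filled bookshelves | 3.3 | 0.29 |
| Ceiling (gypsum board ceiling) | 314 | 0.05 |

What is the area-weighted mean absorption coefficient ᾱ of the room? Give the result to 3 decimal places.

0.158

Total surface area S = 913.6 sq m.
Σ(Sᵢαᵢ) = 239.3·0.47 + 19.4·0.04 + 314·0.02 + 23.6·0.36 + 3.3·0.29 + 314·0.05 = 144.680.
ᾱ = A/S = 0.158.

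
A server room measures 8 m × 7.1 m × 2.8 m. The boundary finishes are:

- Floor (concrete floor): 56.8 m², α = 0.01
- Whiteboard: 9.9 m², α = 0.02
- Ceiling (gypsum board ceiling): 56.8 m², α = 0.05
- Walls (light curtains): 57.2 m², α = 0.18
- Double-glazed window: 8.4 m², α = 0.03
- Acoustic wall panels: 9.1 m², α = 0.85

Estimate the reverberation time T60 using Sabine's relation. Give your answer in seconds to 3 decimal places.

1.170 seconds

Equivalent absorption area: A = 56.8×0.01 + 9.9×0.02 + 56.8×0.05 + 57.2×0.18 + 8.4×0.03 + 9.1×0.85 = 21.889 m².
Volume V = 8 × 7.1 × 2.8 = 159.04 m³.
T = 0.161 V/A = 0.161·159.04/21.889 = 1.170 s.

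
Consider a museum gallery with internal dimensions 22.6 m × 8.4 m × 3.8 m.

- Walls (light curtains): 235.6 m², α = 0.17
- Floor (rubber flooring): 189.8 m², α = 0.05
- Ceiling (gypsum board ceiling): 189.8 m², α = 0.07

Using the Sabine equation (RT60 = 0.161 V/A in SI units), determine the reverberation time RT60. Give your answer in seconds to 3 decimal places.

Equivalent absorption area: A = 235.6×0.17 + 189.8×0.05 + 189.8×0.07 = 62.828 m².
Room volume: 721.392 m³.
RT60 = 0.161 · V / A = 0.161 × 721.392 / 62.828 = 1.849 s.

1.849 seconds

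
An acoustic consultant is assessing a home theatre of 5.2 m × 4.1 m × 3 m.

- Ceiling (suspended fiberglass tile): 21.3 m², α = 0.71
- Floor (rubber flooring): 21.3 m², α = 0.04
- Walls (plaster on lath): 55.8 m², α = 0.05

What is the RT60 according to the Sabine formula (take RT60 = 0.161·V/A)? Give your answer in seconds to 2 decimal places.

0.55 sec

Equivalent absorption area: A = 21.3*0.71 + 21.3*0.04 + 55.8*0.05 = 18.765 m².
Volume V = 5.2 × 4.1 × 3 = 63.96 m³.
Sabine: RT60 = 0.161 × 63.96 / 18.765 = 0.55 s.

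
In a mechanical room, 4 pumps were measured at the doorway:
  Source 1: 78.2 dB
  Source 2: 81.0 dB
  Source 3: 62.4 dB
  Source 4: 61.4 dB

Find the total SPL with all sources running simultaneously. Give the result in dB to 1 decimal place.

Converting to relative power and adding: 10^(78.2/10) + 10^(81.0/10) + 10^(62.4/10) + 10^(61.4/10) = 1.951e+08.
L_total = 10·log₁₀(1.951e+08) = 82.9 dB.

82.9 dB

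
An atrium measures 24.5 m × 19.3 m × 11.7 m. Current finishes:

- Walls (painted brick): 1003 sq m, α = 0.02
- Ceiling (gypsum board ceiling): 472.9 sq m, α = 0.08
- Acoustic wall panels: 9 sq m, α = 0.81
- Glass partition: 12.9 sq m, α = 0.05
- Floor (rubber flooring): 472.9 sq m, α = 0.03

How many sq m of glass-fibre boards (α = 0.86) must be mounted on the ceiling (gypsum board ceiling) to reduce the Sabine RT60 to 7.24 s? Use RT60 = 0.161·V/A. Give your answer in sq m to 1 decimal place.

Summing Sᵢαᵢ: 20.060 + 37.832 + 7.290 + 0.645 + 14.187 → A₁ = 80.014 sabins.
V = 5532.345 m³. Target absorption A₂ = 0.161 × 5532.345 / 7.24 = 123.026 sabins.
ΔA needed = 123.026 − 80.014 = 43.012 sabins.
Net gain per sq m: Δα = 0.86 − 0.08 = 0.78.
Area = ΔA/Δα = 43.012/0.78 = 55.1 sq m.

55.1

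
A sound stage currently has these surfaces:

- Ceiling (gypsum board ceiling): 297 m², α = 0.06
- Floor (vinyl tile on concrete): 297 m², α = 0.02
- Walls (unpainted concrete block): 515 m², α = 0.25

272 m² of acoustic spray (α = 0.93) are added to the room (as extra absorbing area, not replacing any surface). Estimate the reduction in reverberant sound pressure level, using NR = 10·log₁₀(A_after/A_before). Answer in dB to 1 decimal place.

A_before = Σ Sᵢαᵢ = 297*0.06 + 297*0.02 + 515*0.25 = 152.510 sabins.
Treatment contributes 272·0.93 = 252.960 sabins.
New total A_after = 405.470 sabins.
Reduction = 10 log₁₀(A_after/A_before) = 10 log₁₀(2.6586) = 4.2 dB.

4.2 dB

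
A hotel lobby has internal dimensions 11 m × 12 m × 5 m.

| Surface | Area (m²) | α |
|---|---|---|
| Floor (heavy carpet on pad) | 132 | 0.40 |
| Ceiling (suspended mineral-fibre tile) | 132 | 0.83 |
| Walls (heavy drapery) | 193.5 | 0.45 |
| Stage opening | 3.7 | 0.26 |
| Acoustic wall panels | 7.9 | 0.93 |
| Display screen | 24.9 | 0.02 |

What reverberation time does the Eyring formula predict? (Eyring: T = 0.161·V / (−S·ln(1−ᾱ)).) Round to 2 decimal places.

0.29 s

S = Σ Sᵢ = 494.0 m².
Σ(Sᵢαᵢ) = 132·0.40 + 132·0.83 + 193.5·0.45 + 3.7·0.26 + 7.9·0.93 + 24.9·0.02 = 258.242.
ᾱ = 258.242 / 494.0 = 0.5228.
−S·ln(1−ᾱ) = −494.0 × ln(1 − 0.5228) = 365.471.
V = 11 × 12 × 5 = 660 m³.
RT60 = 0.161 × 660 / 365.471 = 0.29 s.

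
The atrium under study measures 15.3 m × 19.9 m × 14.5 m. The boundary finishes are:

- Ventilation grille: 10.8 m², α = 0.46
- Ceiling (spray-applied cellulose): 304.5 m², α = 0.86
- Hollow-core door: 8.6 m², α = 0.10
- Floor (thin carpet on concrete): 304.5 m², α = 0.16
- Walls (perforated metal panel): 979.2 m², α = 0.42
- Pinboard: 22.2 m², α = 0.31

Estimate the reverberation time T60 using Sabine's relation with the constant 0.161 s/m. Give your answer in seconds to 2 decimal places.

Summing Sᵢαᵢ: 4.968 + 261.870 + 0.860 + 48.720 + 411.264 + 6.882 → A = 734.564 sabins.
Volume V = 15.3 × 19.9 × 14.5 = 4414.815 m³.
RT60 = 0.161 · V / A = 0.161 × 4414.815 / 734.564 = 0.97 s.

0.97 s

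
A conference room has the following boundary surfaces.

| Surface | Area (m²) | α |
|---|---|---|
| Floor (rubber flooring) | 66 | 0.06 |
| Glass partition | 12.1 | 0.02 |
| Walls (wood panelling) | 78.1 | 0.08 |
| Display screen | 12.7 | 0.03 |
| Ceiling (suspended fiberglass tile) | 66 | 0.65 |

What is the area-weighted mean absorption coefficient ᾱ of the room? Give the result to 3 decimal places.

0.229

S = Σ Sᵢ = 66 + 12.1 + 78.1 + 12.7 + 66 = 234.9 m².
Weighted sum Σ Sα = 53.731.
ᾱ = 53.731 / 234.9 = 0.229.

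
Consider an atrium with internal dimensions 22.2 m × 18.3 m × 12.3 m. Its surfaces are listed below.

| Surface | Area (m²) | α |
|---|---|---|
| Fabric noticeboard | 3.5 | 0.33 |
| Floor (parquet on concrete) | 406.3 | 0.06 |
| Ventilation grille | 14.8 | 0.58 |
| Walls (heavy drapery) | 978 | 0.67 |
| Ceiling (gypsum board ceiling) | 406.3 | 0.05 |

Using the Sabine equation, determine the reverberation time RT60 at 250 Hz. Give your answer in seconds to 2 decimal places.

1.13 seconds

Total absorption A = 3.5·0.33 + 406.3·0.06 + 14.8·0.58 + 978·0.67 + 406.3·0.05
  = 1.155 + 24.378 + 8.584 + 655.260 + 20.315 = 709.692 m² sabins.
V = 22.2·18.3·12.3 = 4996.998 m³.
RT60 = 0.161 · V / A = 0.161 × 4996.998 / 709.692 = 1.13 s.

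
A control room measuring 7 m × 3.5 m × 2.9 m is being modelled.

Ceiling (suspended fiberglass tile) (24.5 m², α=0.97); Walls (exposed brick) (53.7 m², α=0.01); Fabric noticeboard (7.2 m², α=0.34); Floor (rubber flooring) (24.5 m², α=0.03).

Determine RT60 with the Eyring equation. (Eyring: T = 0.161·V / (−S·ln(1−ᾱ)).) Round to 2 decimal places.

S = Σ Sᵢ = 109.9 m².
Σ(Sᵢαᵢ) = 24.5×0.97 + 53.7×0.01 + 7.2×0.34 + 24.5×0.03 = 27.485.
ᾱ = 27.485 / 109.9 = 0.2501.
−S·ln(1−ᾱ) = −109.9 × ln(1 − 0.2501) = 31.631.
V = 7 × 3.5 × 2.9 = 71.05 m³.
RT60 = 0.161 × 71.05 / 31.631 = 0.36 s.

0.36 sec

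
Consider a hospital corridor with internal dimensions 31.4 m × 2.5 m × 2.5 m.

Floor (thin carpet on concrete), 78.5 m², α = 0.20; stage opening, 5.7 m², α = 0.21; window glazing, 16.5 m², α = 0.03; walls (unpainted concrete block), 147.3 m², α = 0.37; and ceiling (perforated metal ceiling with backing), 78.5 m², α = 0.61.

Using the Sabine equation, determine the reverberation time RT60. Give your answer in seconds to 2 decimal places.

0.26 seconds

Total absorption A = 78.5*0.20 + 5.7*0.21 + 16.5*0.03 + 147.3*0.37 + 78.5*0.61
  = 15.700 + 1.197 + 0.495 + 54.501 + 47.885 = 119.778 m² sabins.
V = 31.4·2.5·2.5 = 196.25 m³.
RT60 = 0.161 · V / A = 0.161 × 196.25 / 119.778 = 0.26 s.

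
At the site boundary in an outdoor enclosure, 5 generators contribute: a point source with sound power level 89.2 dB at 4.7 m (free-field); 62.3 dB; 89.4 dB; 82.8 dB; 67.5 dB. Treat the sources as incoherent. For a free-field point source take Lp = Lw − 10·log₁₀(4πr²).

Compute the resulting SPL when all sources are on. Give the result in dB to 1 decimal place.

Source at 4.7 m: Lp = 89.2 − 10·log₁₀(4π·4.7²) = 89.2 − 10·log₁₀(277.591) = 64.8 dB.
Σ 10^(Lᵢ/10) = 1.072e+09.
Combined level = 10 log₁₀(1.072e+09) = 90.3 dB.

90.3 dB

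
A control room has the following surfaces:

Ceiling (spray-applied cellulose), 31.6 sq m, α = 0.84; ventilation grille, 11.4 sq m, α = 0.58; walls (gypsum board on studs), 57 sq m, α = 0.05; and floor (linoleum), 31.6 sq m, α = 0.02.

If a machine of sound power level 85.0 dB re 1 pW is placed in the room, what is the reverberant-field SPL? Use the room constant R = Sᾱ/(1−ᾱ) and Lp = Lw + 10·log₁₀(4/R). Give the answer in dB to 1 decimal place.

74.0 dB

A = 36.638 sabins; S = 131.6 sq m.
ᾱ = 36.638/131.6 = 0.2784; R = Sᾱ/(1−ᾱ) = 36.638/(1−0.2784) = 50.773 sq m.
Lp = 85.0 + 10·log₁₀(4/50.773) = 85.0 + (-11.04) = 74.0 dB.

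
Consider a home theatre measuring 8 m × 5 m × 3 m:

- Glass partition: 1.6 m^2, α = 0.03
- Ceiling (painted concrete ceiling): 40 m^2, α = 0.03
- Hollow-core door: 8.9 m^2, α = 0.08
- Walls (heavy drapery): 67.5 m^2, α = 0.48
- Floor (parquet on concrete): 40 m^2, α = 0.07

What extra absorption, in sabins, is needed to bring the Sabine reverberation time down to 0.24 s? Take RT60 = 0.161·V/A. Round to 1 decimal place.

Equivalent absorption area: A₁ = 1.6×0.03 + 40×0.03 + 8.9×0.08 + 67.5×0.48 + 40×0.07 = 37.160 m^2.
V = 120 m³. Required absorption A₂ = 0.161 × 120 / 0.24 = 80.500 sabins.
ΔA = A₂ − A₁ = 80.500 − 37.160 = 43.3 sabins.

43.3 sabins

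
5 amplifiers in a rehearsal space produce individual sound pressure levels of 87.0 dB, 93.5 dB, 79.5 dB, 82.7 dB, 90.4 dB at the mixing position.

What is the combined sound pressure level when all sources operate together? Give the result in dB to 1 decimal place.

Σ 10^(Lᵢ/10) = 4.112e+09.
Combined level = 10 log₁₀(4.112e+09) = 96.1 dB.

96.1 dB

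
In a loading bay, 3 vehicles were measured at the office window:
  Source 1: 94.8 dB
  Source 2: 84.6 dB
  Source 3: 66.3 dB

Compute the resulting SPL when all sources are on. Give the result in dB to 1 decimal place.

Sum in the linear (power) domain: Σ 10^(Lᵢ/10) = 10^(94.8/10) + 10^(84.6/10) + 10^(66.3/10) = 3.313e+09.
L_total = 10·log₁₀(3.313e+09) = 95.2 dB.

95.2 dB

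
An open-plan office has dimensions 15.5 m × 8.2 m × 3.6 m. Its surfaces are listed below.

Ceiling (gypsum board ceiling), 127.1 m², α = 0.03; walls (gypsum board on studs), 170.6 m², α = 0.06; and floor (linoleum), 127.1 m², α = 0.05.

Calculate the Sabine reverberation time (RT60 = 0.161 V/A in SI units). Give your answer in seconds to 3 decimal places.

Total absorption A = 127.1×0.03 + 170.6×0.06 + 127.1×0.05
  = 3.813 + 10.236 + 6.355 = 20.404 m² sabins.
Room volume: 457.56 m³.
RT60 = 0.161 · V / A = 0.161 × 457.56 / 20.404 = 3.610 s.

3.610 s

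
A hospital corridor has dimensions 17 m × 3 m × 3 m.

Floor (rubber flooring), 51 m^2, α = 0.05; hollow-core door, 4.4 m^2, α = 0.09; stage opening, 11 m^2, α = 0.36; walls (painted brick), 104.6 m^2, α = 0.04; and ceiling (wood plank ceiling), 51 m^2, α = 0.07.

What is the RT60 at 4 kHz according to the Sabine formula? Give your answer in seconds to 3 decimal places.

Summing Sᵢαᵢ: 2.550 + 0.396 + 3.960 + 4.184 + 3.570 → A = 14.660 sabins.
Room volume: 153 m³.
RT60 = 0.161 · V / A = 0.161 × 153 / 14.660 = 1.680 s.

1.680 seconds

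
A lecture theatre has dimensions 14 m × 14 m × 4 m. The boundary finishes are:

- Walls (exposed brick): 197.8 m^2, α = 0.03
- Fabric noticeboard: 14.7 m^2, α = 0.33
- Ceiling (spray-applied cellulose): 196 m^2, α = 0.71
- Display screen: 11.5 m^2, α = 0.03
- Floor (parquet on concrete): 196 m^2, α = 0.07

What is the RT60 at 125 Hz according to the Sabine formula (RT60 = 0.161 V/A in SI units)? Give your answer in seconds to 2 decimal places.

A = Σ Sᵢαᵢ = 197.8*0.03 + 14.7*0.33 + 196*0.71 + 11.5*0.03 + 196*0.07 = 164.010 sabins.
Volume V = 14 × 14 × 4 = 784 m³.
Sabine: RT60 = 0.161 × 784 / 164.010 = 0.77 s.

0.77 s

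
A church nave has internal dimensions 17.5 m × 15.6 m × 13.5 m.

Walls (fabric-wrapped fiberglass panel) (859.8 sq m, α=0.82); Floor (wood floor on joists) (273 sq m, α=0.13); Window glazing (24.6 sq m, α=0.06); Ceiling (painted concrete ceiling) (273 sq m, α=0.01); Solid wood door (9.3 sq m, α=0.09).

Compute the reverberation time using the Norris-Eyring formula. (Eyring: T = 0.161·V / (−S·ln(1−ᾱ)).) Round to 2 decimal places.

S = Σ Sᵢ = 1439.7 sq m.
Σ(Sᵢαᵢ) = 859.8×0.82 + 273×0.13 + 24.6×0.06 + 273×0.01 + 9.3×0.09 = 745.569.
Mean coefficient ᾱ = A/S = 0.5179.
Eyring denominator: −S ln(1−ᾱ) = 1050.410.
V = 17.5 × 15.6 × 13.5 = 3685.5 m³.
RT60 = 0.161 × 3685.5 / 1050.410 = 0.56 s.

0.56 sec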